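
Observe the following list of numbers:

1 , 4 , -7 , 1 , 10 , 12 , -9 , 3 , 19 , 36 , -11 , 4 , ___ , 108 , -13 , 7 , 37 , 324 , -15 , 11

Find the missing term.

28

The terms cycle through 4 interleaved subsequences.
Track A = 1, 10, 19, ?, 37: adding 9 each time.
Track B = 4, 12, 36, 108, 324: a geometric progression (common ratio 3).
Track C = -7, -9, -11, -13, -15: arithmetic, step −2.
Track D = 1, 3, 4, 7, 11: Fibonacci-style (each term is the sum of the two before it).
The gap is track A's term 4; the rule gives 28.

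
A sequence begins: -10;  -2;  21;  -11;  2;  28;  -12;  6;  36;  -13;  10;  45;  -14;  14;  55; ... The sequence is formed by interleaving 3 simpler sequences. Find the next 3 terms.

Split by position mod 3: positions 1, 4, 7, … form one track, and each other residue class forms its own.
Stream A is -10, -11, -12, -13, -14, which is linear: a_n = -9 − n.
Stream B is -2, 2, 6, 10, 14, which is arithmetic with common difference +4.
Stream C is 21, 28, 36, 45, 55, which is triangular numbers starting at T_6.
Position 16 falls in stream A as its term 6, giving -15.
Position 17 → stream B, term 6 = 18.
Position 18 falls in stream C as its term 6, giving 66.

-15, 18, 66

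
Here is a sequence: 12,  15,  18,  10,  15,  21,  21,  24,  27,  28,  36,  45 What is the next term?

Positions follow the repeating pattern AAABBB; grouping by letter gives 2 tracks.
Track A: 12, 15, 18, 21, 24, 27 — arithmetic with common difference +3.
Track B: 10, 15, 21, 28, 36, 45 — triangular numbers starting at T_4.
Position 13 → track A, term 7 = 30.

30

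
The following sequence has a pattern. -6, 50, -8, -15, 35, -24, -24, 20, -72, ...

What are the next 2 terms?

Split by position mod 3: positions 1, 4, 7, … form one track, and each other residue class forms its own.
Subsequence A: -6, -15, -24 (arithmetic, step −9).
Subsequence B: 50, 35, 20 (arithmetic with common difference −15).
Subsequence C: -8, -24, -72 (geometric with ratio 3).
Position 10 falls in subsequence A as its term 4, giving -33.
The 11th slot belongs to subsequence B; its 4th term is 5.

-33, 5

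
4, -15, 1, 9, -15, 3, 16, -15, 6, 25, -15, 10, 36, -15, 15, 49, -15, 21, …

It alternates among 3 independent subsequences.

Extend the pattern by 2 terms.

The terms cycle through 3 interleaved subsequences.
Subsequence A: 4, 9, 16, 25, 36, 49 (consecutive squares n² from n = 2).
Subsequence B: -15, -15, -15, -15, -15, -15 (always -15).
Subsequence C: 1, 3, 6, 10, 15, 21 (the triangular numbers T_1, T_2, …).
Position 19 → subsequence A, term 7 = 64.
Term 20 comes from subsequence B (its 7th entry): -15.

64, -15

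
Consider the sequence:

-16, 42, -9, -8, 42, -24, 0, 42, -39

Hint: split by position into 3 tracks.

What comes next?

Split by position mod 3 into 3 tracks.
Track A: -16, -8, 0 — linear: a_n = -24 + 8·n.
Track B: 42, 42, 42 — constant 42.
Track C: -9, -24, -39 — arithmetic with common difference −15.
Term 10 comes from track A (its 4th entry): 8.

8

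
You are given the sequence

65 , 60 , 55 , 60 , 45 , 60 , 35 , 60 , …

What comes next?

Taking every 2nd term gives 2 separate tracks.
Subsequence A: 65, 55, 45, 35 (arithmetic with common difference −10).
Subsequence B: 60, 60, 60, 60 (constant 60).
Position 9 → subsequence A, term 5 = 25.

25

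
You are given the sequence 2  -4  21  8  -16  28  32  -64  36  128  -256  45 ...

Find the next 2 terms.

512, -1024

Reading positions in blocks of 3 reveals the pattern AAB — 2 tracks woven together.
Track A: 2, -4, 8, -16, 32, -64, 128, -256 (geometric, ×-2 each step).
Track B: 21, 28, 36, 45 (triangular numbers starting at T_6).
Term 13 comes from track A (its 9th entry): 512.
Position 14 → track A, term 10 = -1024.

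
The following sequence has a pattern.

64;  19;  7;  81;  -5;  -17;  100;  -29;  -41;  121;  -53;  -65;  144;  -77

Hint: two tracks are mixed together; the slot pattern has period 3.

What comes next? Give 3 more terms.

Positions follow the repeating pattern ABB; grouping by letter gives 2 tracks.
Subsequence A = 64, 81, 100, 121, 144: perfect squares starting at 8².
Subsequence B = 19, 7, -5, -17, -29, -41, -53, -65, -77: subtracting 12 each time.
The 15th slot belongs to subsequence B; its 10th term is -89.
Position 16 → subsequence A, term 6 = 169.
Term 17 comes from subsequence B (its 11th entry): -101.

-89, 169, -101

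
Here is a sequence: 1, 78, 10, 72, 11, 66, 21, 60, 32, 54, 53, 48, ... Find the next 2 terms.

85, 42

Taking every 2nd term gives 2 separate tracks.
Subsequence A = 1, 10, 11, 21, 32, 53: Fibonacci-style (each term is the sum of the two before it).
Subsequence B = 78, 72, 66, 60, 54, 48: subtracting 6 each time.
Position 13 falls in subsequence A as its term 7, giving 85.
Position 14 → subsequence B, term 7 = 42.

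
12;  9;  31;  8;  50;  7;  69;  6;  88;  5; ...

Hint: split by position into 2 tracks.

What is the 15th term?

145

Taking every 2nd term gives 2 separate tracks.
Track A: 12, 31, 50, 69, 88. Adding 19 each time.
Track B: 9, 8, 7, 6, 5. Arithmetic, step −1.
Position 15 falls in track A as its term 8, giving 145.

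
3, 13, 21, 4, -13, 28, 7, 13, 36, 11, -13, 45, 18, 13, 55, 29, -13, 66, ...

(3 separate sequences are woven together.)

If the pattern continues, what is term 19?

47

The terms cycle through 3 interleaved subsequences.
Stream A: 3, 4, 7, 11, 18, 29 — a Fibonacci-like recurrence a_n = a_{n-1} + a_{n-2}.
Stream B: 13, -13, 13, -13, 13, -13 — alternating ±13.
Stream C: 21, 28, 36, 45, 55, 66 — triangular numbers starting at T_6.
Term 19 comes from stream A (its 7th entry): 47.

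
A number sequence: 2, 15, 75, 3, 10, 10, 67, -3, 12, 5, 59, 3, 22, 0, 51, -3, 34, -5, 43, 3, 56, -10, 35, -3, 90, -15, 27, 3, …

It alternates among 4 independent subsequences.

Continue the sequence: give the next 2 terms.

Split by position mod 4 into 4 tracks.
Subsequence A: 2, 10, 12, 22, 34, 56, 90. A Fibonacci-like recurrence a_n = a_{n-1} + a_{n-2}.
Subsequence B: 15, 10, 5, 0, -5, -10, -15. Arithmetic with common difference −5.
Subsequence C: 75, 67, 59, 51, 43, 35, 27. Subtracting 8 each time.
Subsequence D: 3, -3, 3, -3, 3, -3, 3. Oscillating between 3 and -3.
Position 29 → subsequence A, term 8 = 146.
Term 30 comes from subsequence B (its 8th entry): -20.

146, -20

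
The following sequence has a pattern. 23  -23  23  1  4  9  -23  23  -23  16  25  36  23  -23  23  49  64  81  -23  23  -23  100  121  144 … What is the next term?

23

The slot pattern repeats as AAABBB (period 6), so there are 2 interleaved tracks.
Track A: 23, -23, 23, -23, 23, -23, 23, -23, 23, -23, 23, -23. Alternating ±23.
Track B: 1, 4, 9, 16, 25, 36, 49, 64, 81, 100, 121, 144. Perfect squares starting at 1².
The 25th slot belongs to track A; its 13th term is 23.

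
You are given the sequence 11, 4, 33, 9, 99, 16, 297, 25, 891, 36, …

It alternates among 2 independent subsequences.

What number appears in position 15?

The terms cycle through 2 interleaved subsequences.
Track A is 11, 33, 99, 297, 891, which is geometric with ratio 3.
Track B is 4, 9, 16, 25, 36, which is the squares 2², 3², 4², ….
The 15th slot belongs to track A; its 8th term is 24057.

24057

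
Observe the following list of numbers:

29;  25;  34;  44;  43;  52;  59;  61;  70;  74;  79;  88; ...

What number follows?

89

Positions follow the repeating pattern ABB; grouping by letter gives 2 tracks.
Subsequence A: 29, 44, 59, 74 (arithmetic, step +15).
Subsequence B: 25, 34, 43, 52, 61, 70, 79, 88 (arithmetic, step +9).
Term 13 comes from subsequence A (its 5th entry): 89.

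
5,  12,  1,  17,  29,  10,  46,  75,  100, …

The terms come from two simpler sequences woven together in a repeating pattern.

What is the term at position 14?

The slot pattern repeats as AAB (period 3), so there are 2 interleaved tracks.
Subsequence A: 5, 12, 17, 29, 46, 75 (Fibonacci-style (each term is the sum of the two before it)).
Subsequence B: 1, 10, 100 (powers of 10).
Position 14 → subsequence A, term 10 = 513.

513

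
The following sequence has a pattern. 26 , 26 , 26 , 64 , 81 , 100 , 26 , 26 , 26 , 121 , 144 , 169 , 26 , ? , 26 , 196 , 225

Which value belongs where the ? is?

26

Positions follow the repeating pattern AAABBB; grouping by letter gives 2 tracks.
Stream A: 26, 26, 26, 26, 26, 26, 26, ?, 26 — always 26.
Stream B: 64, 81, 100, 121, 144, 169, 196, 225 — the squares 8², 9², 10², ….
Filling stream A at index 8 by its rule yields 26.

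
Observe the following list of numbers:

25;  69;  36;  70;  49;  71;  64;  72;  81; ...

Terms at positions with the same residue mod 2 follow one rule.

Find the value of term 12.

74

Taking every 2nd term gives 2 separate tracks.
Track A = 25, 36, 49, 64, 81: the squares 5², 6², 7², ….
Track B = 69, 70, 71, 72: adding 1 each time.
Position 12 → track B, term 6 = 74.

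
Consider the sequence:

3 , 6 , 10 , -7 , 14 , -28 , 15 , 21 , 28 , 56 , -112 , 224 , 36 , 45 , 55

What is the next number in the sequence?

-448

Reading positions in blocks of 6 reveals the pattern AAABBB — 2 tracks woven together.
Track A: 3, 6, 10, 15, 21, 28, 36, 45, 55. The triangular numbers T_2, T_3, ….
Track B: -7, 14, -28, 56, -112, 224. A geometric progression (common ratio -2).
The 16th slot belongs to track B; its 7th term is -448.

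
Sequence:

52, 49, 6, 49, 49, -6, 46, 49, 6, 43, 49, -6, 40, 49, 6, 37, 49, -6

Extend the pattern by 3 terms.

34, 49, 6

Split by position mod 3: positions 1, 4, 7, … form one track, and each other residue class forms its own.
Track A: 52, 49, 46, 43, 40, 37. Arithmetic, step −3.
Track B: 49, 49, 49, 49, 49, 49. Always 49.
Track C: 6, -6, 6, -6, 6, -6. Oscillating between 6 and -6.
Position 19 falls in track A as its term 7, giving 34.
Position 20 falls in track B as its term 7, giving 49.
The 21st slot belongs to track C; its 7th term is 6.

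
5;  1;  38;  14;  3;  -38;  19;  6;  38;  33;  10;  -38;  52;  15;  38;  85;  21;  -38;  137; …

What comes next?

Taking every 3rd term gives 3 separate tracks.
Track A: 5, 14, 19, 33, 52, 85, 137 (each term equals the sum of the previous two).
Track B: 1, 3, 6, 10, 15, 21 (triangular numbers starting at T_1).
Track C: 38, -38, 38, -38, 38, -38 (oscillating between 38 and -38).
Term 20 comes from track B (its 7th entry): 28.

28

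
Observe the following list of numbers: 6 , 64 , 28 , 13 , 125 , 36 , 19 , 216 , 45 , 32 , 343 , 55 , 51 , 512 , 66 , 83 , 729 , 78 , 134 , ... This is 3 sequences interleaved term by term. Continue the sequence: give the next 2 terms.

Split by position mod 3: positions 1, 4, 7, … form one track, and each other residue class forms its own.
Track A: 6, 13, 19, 32, 51, 83, 134 — each term equals the sum of the previous two.
Track B: 64, 125, 216, 343, 512, 729 — consecutive cubes n³ from n = 4.
Track C: 28, 36, 45, 55, 66, 78 — triangular numbers starting at T_7.
Position 20 falls in track B as its term 7, giving 1000.
Term 21 comes from track C (its 7th entry): 91.

1000, 91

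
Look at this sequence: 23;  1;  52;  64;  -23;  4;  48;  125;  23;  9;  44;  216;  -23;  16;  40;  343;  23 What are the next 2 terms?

Taking every 4th term gives 4 separate tracks.
Subsequence A is 23, -23, 23, -23, 23, which is alternating ±23.
Subsequence B is 1, 4, 9, 16, which is consecutive squares n² from n = 1.
Subsequence C is 52, 48, 44, 40, which is arithmetic, step −4.
Subsequence D is 64, 125, 216, 343, which is perfect cubes starting at 4³.
Term 18 comes from subsequence B (its 5th entry): 25.
Term 19 comes from subsequence C (its 5th entry): 36.

25, 36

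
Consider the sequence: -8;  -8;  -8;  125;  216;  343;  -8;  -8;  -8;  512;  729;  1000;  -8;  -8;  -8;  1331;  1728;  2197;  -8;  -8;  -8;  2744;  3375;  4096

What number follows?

Reading positions in blocks of 6 reveals the pattern AAABBB — 2 tracks woven together.
Subsequence A: -8, -8, -8, -8, -8, -8, -8, -8, -8, -8, -8, -8 — constant -8.
Subsequence B: 125, 216, 343, 512, 729, 1000, 1331, 1728, 2197, 2744, 3375, 4096 — the cubes 5³, 6³, 7³, ….
Term 25 comes from subsequence A (its 13th entry): -8.

-8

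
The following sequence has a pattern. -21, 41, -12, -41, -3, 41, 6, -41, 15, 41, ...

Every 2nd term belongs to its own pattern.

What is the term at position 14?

Positions 1, 3, 5, … form one subsequence and positions 2, 4, 6, … form another.
Subsequence A = -21, -12, -3, 6, 15: adding 9 each time.
Subsequence B = 41, -41, 41, -41, 41: alternating ±41.
The 14th slot belongs to subsequence B; its 7th term is 41.

41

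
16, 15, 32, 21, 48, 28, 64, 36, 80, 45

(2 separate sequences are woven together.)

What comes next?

96

The terms cycle through 2 interleaved subsequences.
Subsequence A: 16, 32, 48, 64, 80 (linear: a_n = 16·n).
Subsequence B: 15, 21, 28, 36, 45 (triangular numbers n(n+1)/2 for n = 5, 6, …).
Position 11 falls in subsequence A as its term 6, giving 96.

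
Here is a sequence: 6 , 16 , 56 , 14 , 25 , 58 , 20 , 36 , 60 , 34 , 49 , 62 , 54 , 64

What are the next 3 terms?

64, 88, 81

The terms cycle through 3 interleaved subsequences.
Track A is 6, 14, 20, 34, 54, which is each term equals the sum of the previous two.
Track B is 16, 25, 36, 49, 64, which is the squares 4², 5², 6², ….
Track C is 56, 58, 60, 62, which is adding 2 each time.
Position 15 → track C, term 5 = 64.
Term 16 comes from track A (its 6th entry): 88.
The 17th slot belongs to track B; its 6th term is 81.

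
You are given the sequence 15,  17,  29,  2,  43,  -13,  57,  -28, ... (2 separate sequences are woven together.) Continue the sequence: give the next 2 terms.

Split by position mod 2 into 2 tracks.
Stream A = 15, 29, 43, 57: adding 14 each time.
Stream B = 17, 2, -13, -28: arithmetic, step −15.
Position 9 falls in stream A as its term 5, giving 71.
Position 10 → stream B, term 5 = -43.

71, -43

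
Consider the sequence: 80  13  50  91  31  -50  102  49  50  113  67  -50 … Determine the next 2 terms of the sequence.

124, 85

Taking every 3rd term gives 3 separate tracks.
Stream A = 80, 91, 102, 113: adding 11 each time.
Stream B = 13, 31, 49, 67: adding 18 each time.
Stream C = 50, -50, 50, -50: oscillating between 50 and -50.
Position 13 falls in stream A as its term 5, giving 124.
Position 14 → stream B, term 5 = 85.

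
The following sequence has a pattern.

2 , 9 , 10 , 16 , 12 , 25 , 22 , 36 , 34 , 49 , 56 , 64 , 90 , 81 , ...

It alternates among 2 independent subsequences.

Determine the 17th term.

236

Taking every 2nd term gives 2 separate tracks.
Stream A is 2, 10, 12, 22, 34, 56, 90, which is each term equals the sum of the previous two.
Stream B is 9, 16, 25, 36, 49, 64, 81, which is the squares 3², 4², 5², ….
Position 17 → stream A, term 9 = 236.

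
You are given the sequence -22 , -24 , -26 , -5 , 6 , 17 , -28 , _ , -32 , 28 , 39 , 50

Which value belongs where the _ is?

-30

Reading positions in blocks of 6 reveals the pattern AAABBB — 2 tracks woven together.
Track A is -22, -24, -26, -28, ?, -32, which is linear: a_n = -20 − 2·n.
Track B is -5, 6, 17, 28, 39, 50, which is adding 11 each time.
The gap is track A's term 5; the rule gives -30.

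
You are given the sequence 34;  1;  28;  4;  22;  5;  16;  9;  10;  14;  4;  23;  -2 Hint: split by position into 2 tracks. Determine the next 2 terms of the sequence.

37, -8

Split by position mod 2 into 2 tracks.
Stream A: 34, 28, 22, 16, 10, 4, -2 (arithmetic, step −6).
Stream B: 1, 4, 5, 9, 14, 23 (a Fibonacci-like recurrence a_n = a_{n-1} + a_{n-2}).
Position 14 → stream B, term 7 = 37.
Position 15 → stream A, term 8 = -8.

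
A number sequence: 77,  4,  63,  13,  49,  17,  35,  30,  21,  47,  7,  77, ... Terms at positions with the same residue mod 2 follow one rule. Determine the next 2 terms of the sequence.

-7, 124

Split by position mod 2 into 2 tracks.
Stream A = 77, 63, 49, 35, 21, 7: arithmetic, step −14.
Stream B = 4, 13, 17, 30, 47, 77: each term equals the sum of the previous two.
Term 13 comes from stream A (its 7th entry): -7.
The 14th slot belongs to stream B; its 7th term is 124.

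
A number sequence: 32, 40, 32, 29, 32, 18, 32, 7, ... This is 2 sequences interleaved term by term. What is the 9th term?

32

Odd-indexed and even-indexed terms follow separate rules.
Subsequence A = 32, 32, 32, 32: always 32.
Subsequence B = 40, 29, 18, 7: subtracting 11 each time.
Position 9 falls in subsequence A as its term 5, giving 32.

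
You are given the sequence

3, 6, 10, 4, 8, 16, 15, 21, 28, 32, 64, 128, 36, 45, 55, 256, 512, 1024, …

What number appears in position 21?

91

Positions follow the repeating pattern AAABBB; grouping by letter gives 2 tracks.
Track A: 3, 6, 10, 15, 21, 28, 36, 45, 55 (triangular numbers starting at T_2).
Track B: 4, 8, 16, 32, 64, 128, 256, 512, 1024 (a geometric progression (common ratio 2)).
Position 21 → track A, term 12 = 91.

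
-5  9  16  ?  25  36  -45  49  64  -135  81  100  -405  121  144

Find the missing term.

-15

Positions follow the repeating pattern ABB; grouping by letter gives 2 tracks.
Stream A: -5, ?, -45, -135, -405 — multiplying by 3 each time.
Stream B: 9, 16, 25, 36, 49, 64, 81, 100, 121, 144 — perfect squares starting at 3².
Filling stream A at index 2 by its rule yields -15.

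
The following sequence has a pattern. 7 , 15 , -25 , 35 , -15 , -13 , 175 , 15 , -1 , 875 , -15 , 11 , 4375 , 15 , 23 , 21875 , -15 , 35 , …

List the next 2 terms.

Split by position mod 3 into 3 tracks.
Track A is 7, 35, 175, 875, 4375, 21875, which is geometric, ×5 each step.
Track B is 15, -15, 15, -15, 15, -15, which is oscillating between 15 and -15.
Track C is -25, -13, -1, 11, 23, 35, which is linear: a_n = -37 + 12·n.
Term 19 comes from track A (its 7th entry): 109375.
The 20th slot belongs to track B; its 7th term is 15.

109375, 15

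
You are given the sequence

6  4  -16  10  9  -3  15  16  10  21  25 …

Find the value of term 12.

23

Split by position mod 3: positions 1, 4, 7, … form one track, and each other residue class forms its own.
Subsequence A is 6, 10, 15, 21, which is the triangular numbers T_3, T_4, ….
Subsequence B is 4, 9, 16, 25, which is the squares 2², 3², 4², ….
Subsequence C is -16, -3, 10, which is linear: a_n = -29 + 13·n.
The 12th slot belongs to subsequence C; its 4th term is 23.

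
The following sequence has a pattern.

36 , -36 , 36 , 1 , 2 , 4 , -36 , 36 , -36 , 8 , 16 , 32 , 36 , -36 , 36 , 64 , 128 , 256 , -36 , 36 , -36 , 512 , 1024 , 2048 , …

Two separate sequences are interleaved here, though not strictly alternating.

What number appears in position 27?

36

The slot pattern repeats as AAABBB (period 6), so there are 2 interleaved tracks.
Track A: 36, -36, 36, -36, 36, -36, 36, -36, 36, -36, 36, -36 (alternating ±36).
Track B: 1, 2, 4, 8, 16, 32, 64, 128, 256, 512, 1024, 2048 (powers of 2).
Term 27 comes from track A (its 15th entry): 36.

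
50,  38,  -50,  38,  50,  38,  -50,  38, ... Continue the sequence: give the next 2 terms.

Taking every 2nd term gives 2 separate tracks.
Track A: 50, -50, 50, -50 (oscillating between 50 and -50).
Track B: 38, 38, 38, 38 (constant 38).
Position 9 → track A, term 5 = 50.
Term 10 comes from track B (its 5th entry): 38.

50, 38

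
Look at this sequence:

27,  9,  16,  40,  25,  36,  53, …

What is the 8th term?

The slot pattern repeats as ABB (period 3), so there are 2 interleaved tracks.
Stream A = 27, 40, 53: arithmetic with common difference +13.
Stream B = 9, 16, 25, 36: consecutive squares n² from n = 3.
The 8th slot belongs to stream B; its 5th term is 49.

49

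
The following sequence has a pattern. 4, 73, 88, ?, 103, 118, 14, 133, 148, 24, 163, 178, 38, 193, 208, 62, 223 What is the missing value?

10

Reading positions in blocks of 3 reveals the pattern ABB — 2 tracks woven together.
Track A: 4, ?, 14, 24, 38, 62 (Fibonacci-style (each term is the sum of the two before it)).
Track B: 73, 88, 103, 118, 133, 148, 163, 178, 193, 208, 223 (adding 15 each time).
So the missing entry in track A is 10.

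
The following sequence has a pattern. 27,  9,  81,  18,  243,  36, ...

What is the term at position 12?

The terms cycle through 2 interleaved subsequences.
Track A is 27, 81, 243, which is powers 3^3, 3^4, 3^5, ….
Track B is 9, 18, 36, which is geometric, ×2 each step.
Term 12 comes from track B (its 6th entry): 288.

288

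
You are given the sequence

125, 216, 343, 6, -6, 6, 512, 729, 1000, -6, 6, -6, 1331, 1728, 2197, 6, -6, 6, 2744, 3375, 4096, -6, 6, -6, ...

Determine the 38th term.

13824

The slot pattern repeats as AAABBB (period 6), so there are 2 interleaved tracks.
Track A: 125, 216, 343, 512, 729, 1000, 1331, 1728, 2197, 2744, 3375, 4096 (consecutive cubes n³ from n = 5).
Track B: 6, -6, 6, -6, 6, -6, 6, -6, 6, -6, 6, -6 (oscillating between 6 and -6).
The 38th slot belongs to track A; its 20th term is 13824.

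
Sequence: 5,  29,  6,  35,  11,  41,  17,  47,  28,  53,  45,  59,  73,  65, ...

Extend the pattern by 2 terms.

118, 71

Split by position mod 2 into 2 tracks.
Track A: 5, 6, 11, 17, 28, 45, 73 (Fibonacci-style (each term is the sum of the two before it)).
Track B: 29, 35, 41, 47, 53, 59, 65 (adding 6 each time).
Position 15 falls in track A as its term 8, giving 118.
Position 16 falls in track B as its term 8, giving 71.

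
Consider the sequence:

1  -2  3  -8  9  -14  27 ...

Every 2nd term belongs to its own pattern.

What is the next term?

Odd-indexed and even-indexed terms follow separate rules.
Track A = 1, 3, 9, 27: powers of 3.
Track B = -2, -8, -14: arithmetic with common difference −6.
Position 8 → track B, term 4 = -20.

-20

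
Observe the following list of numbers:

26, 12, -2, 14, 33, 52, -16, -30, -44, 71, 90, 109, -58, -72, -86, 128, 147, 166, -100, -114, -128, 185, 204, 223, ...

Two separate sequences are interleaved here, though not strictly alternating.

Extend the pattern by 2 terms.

-142, -156

The slot pattern repeats as AAABBB (period 6), so there are 2 interleaved tracks.
Track A: 26, 12, -2, -16, -30, -44, -58, -72, -86, -100, -114, -128 (arithmetic, step −14).
Track B: 14, 33, 52, 71, 90, 109, 128, 147, 166, 185, 204, 223 (arithmetic with common difference +19).
The 25th slot belongs to track A; its 13th term is -142.
Term 26 comes from track A (its 14th entry): -156.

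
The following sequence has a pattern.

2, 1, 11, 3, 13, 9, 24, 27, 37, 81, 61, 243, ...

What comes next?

Taking every 2nd term gives 2 separate tracks.
Track A is 2, 11, 13, 24, 37, 61, which is a Fibonacci-like recurrence a_n = a_{n-1} + a_{n-2}.
Track B is 1, 3, 9, 27, 81, 243, which is successive powers of 3.
Position 13 falls in track A as its term 7, giving 98.

98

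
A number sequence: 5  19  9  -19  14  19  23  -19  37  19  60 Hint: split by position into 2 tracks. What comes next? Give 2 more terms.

The terms cycle through 2 interleaved subsequences.
Track A: 5, 9, 14, 23, 37, 60 — Fibonacci-style (each term is the sum of the two before it).
Track B: 19, -19, 19, -19, 19 — the oscillation 19·(−1)^(n+1).
Position 12 falls in track B as its term 6, giving -19.
The 13th slot belongs to track A; its 7th term is 97.

-19, 97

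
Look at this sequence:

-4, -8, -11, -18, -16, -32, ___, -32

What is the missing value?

-25

Positions follow the repeating pattern AABB; grouping by letter gives 2 tracks.
Stream A: -4, -8, -16, -32 — multiplying by 2 each time.
Stream B: -11, -18, ?, -32 — arithmetic, step −7.
Stream B's pattern makes the blank -25.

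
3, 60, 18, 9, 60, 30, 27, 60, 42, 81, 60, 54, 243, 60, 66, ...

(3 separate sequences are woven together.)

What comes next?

729

Split by position mod 3 into 3 tracks.
Track A: 3, 9, 27, 81, 243 (powers of 3).
Track B: 60, 60, 60, 60, 60 (the constant sequence 60).
Track C: 18, 30, 42, 54, 66 (adding 12 each time).
Position 16 → track A, term 6 = 729.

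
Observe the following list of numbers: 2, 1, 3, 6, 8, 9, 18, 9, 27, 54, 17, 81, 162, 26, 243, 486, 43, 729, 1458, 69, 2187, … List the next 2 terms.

4374, 112

Read the sequence 3 terms at a time; column i is its own pattern.
Track A = 2, 6, 18, 54, 162, 486, 1458: a geometric progression (common ratio 3).
Track B = 1, 8, 9, 17, 26, 43, 69: Fibonacci-style (each term is the sum of the two before it).
Track C = 3, 9, 27, 81, 243, 729, 2187: successive powers of 3.
The 22nd slot belongs to track A; its 8th term is 4374.
Position 23 → track B, term 8 = 112.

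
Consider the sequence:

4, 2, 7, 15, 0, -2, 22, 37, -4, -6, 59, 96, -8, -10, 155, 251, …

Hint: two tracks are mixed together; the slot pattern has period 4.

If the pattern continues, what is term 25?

-20

Positions follow the repeating pattern AABB; grouping by letter gives 2 tracks.
Subsequence A: 4, 2, 0, -2, -4, -6, -8, -10. Subtracting 2 each time.
Subsequence B: 7, 15, 22, 37, 59, 96, 155, 251. A Fibonacci-like recurrence a_n = a_{n-1} + a_{n-2}.
Position 25 falls in subsequence A as its term 13, giving -20.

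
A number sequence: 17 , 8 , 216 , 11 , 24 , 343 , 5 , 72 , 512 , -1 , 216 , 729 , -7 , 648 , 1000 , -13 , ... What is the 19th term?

Taking every 3rd term gives 3 separate tracks.
Stream A: 17, 11, 5, -1, -7, -13 — linear: a_n = 23 − 6·n.
Stream B: 8, 24, 72, 216, 648 — a geometric progression (common ratio 3).
Stream C: 216, 343, 512, 729, 1000 — perfect cubes starting at 6³.
Position 19 falls in stream A as its term 7, giving -19.

-19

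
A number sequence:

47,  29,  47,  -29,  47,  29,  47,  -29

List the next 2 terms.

47, 29

Positions 1, 3, 5, … form one subsequence and positions 2, 4, 6, … form another.
Stream A is 47, 47, 47, 47, which is constant 47.
Stream B is 29, -29, 29, -29, which is the oscillation 29·(−1)^(n+1).
Term 9 comes from stream A (its 5th entry): 47.
The 10th slot belongs to stream B; its 5th term is 29.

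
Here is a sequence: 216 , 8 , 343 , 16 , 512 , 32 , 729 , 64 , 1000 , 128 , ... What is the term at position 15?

2197

Odd-indexed and even-indexed terms follow separate rules.
Subsequence A: 216, 343, 512, 729, 1000 (consecutive cubes n³ from n = 6).
Subsequence B: 8, 16, 32, 64, 128 (powers of 2).
The 15th slot belongs to subsequence A; its 8th term is 2197.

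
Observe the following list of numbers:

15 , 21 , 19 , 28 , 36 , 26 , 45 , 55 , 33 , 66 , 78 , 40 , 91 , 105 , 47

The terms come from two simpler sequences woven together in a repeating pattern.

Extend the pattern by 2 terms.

The slot pattern repeats as AAB (period 3), so there are 2 interleaved tracks.
Stream A: 15, 21, 28, 36, 45, 55, 66, 78, 91, 105 (triangular numbers starting at T_5).
Stream B: 19, 26, 33, 40, 47 (arithmetic, step +7).
Term 16 comes from stream A (its 11th entry): 120.
Term 17 comes from stream A (its 12th entry): 136.

120, 136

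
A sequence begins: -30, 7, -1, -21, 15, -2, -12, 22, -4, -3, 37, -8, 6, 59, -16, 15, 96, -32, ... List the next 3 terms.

Split by position mod 3: positions 1, 4, 7, … form one track, and each other residue class forms its own.
Track A = -30, -21, -12, -3, 6, 15: arithmetic, step +9.
Track B = 7, 15, 22, 37, 59, 96: a Fibonacci-like recurrence a_n = a_{n-1} + a_{n-2}.
Track C = -1, -2, -4, -8, -16, -32: geometric, ×2 each step.
Position 19 falls in track A as its term 7, giving 24.
Term 20 comes from track B (its 7th entry): 155.
Position 21 → track C, term 7 = -64.

24, 155, -64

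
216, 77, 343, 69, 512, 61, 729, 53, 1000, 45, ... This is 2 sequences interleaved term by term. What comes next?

Taking every 2nd term gives 2 separate tracks.
Track A: 216, 343, 512, 729, 1000. The cubes 6³, 7³, 8³, ….
Track B: 77, 69, 61, 53, 45. Subtracting 8 each time.
Position 11 falls in track A as its term 6, giving 1331.

1331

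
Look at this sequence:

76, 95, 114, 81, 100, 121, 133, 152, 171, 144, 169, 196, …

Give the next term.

190

Positions follow the repeating pattern AAABBB; grouping by letter gives 2 tracks.
Subsequence A = 76, 95, 114, 133, 152, 171: arithmetic, step +19.
Subsequence B = 81, 100, 121, 144, 169, 196: perfect squares starting at 9².
Term 13 comes from subsequence A (its 7th entry): 190.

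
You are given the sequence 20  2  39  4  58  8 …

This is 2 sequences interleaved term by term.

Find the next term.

Odd-indexed and even-indexed terms follow separate rules.
Track A: 20, 39, 58 — adding 19 each time.
Track B: 2, 4, 8 — powers of 2.
Position 7 → track A, term 4 = 77.

77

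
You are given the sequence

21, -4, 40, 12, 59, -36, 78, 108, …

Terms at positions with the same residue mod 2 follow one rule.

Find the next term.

The terms cycle through 2 interleaved subsequences.
Stream A: 21, 40, 59, 78. Arithmetic with common difference +19.
Stream B: -4, 12, -36, 108. Geometric, ×-3 each step.
Term 9 comes from stream A (its 5th entry): 97.

97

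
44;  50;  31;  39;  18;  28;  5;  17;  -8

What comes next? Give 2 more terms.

6, -21

Positions 1, 3, 5, … form one subsequence and positions 2, 4, 6, … form another.
Subsequence A: 44, 31, 18, 5, -8 (subtracting 13 each time).
Subsequence B: 50, 39, 28, 17 (arithmetic with common difference −11).
Position 10 → subsequence B, term 5 = 6.
The 11th slot belongs to subsequence A; its 6th term is -21.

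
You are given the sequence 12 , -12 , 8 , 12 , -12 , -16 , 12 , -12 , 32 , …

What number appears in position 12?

Reading positions in blocks of 3 reveals the pattern AAB — 2 tracks woven together.
Track A: 12, -12, 12, -12, 12, -12 — oscillating between 12 and -12.
Track B: 8, -16, 32 — a geometric progression (common ratio -2).
The 12th slot belongs to track B; its 4th term is -64.

-64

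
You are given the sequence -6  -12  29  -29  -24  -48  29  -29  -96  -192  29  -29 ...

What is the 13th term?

-384

The slot pattern repeats as AABB (period 4), so there are 2 interleaved tracks.
Track A: -6, -12, -24, -48, -96, -192. Multiplying by 2 each time.
Track B: 29, -29, 29, -29, 29, -29. Oscillating between 29 and -29.
Position 13 → track A, term 7 = -384.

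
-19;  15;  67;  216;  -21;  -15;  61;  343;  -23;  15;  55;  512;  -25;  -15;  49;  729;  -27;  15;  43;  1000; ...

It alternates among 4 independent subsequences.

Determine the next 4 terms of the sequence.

-29, -15, 37, 1331

Split by position mod 4 into 4 tracks.
Track A: -19, -21, -23, -25, -27 (arithmetic with common difference −2).
Track B: 15, -15, 15, -15, 15 (alternating ±15).
Track C: 67, 61, 55, 49, 43 (subtracting 6 each time).
Track D: 216, 343, 512, 729, 1000 (perfect cubes starting at 6³).
Term 21 comes from track A (its 6th entry): -29.
Term 22 comes from track B (its 6th entry): -15.
Position 23 → track C, term 6 = 37.
Term 24 comes from track D (its 6th entry): 1331.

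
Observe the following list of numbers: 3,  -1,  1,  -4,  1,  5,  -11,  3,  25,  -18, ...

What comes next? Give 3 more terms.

5, 125, -25

Split by position mod 3: positions 1, 4, 7, … form one track, and each other residue class forms its own.
Track A: 3, -4, -11, -18. Subtracting 7 each time.
Track B: -1, 1, 3. Arithmetic, step +2.
Track C: 1, 5, 25. Powers of 5.
Position 11 → track B, term 4 = 5.
Term 12 comes from track C (its 4th entry): 125.
Position 13 → track A, term 5 = -25.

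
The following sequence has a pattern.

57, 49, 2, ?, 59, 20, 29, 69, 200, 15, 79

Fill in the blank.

43

The terms cycle through 3 interleaved subsequences.
Track A: 57, ?, 29, 15 (arithmetic with common difference −14).
Track B: 49, 59, 69, 79 (linear: a_n = 39 + 10·n).
Track C: 2, 20, 200 (a geometric progression (common ratio 10)).
The gap is track A's term 2; the rule gives 43.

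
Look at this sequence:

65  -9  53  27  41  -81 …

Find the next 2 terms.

29, 243

The terms cycle through 2 interleaved subsequences.
Stream A: 65, 53, 41. Arithmetic, step −12.
Stream B: -9, 27, -81. Geometric, ×-3 each step.
Term 7 comes from stream A (its 4th entry): 29.
Term 8 comes from stream B (its 4th entry): 243.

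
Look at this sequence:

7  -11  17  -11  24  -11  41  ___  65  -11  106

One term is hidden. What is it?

-11

Positions 1, 3, 5, … form one subsequence and positions 2, 4, 6, … form another.
Track A: 7, 17, 24, 41, 65, 106 — each term equals the sum of the previous two.
Track B: -11, -11, -11, ?, -11 — constant -11.
The gap is track B's term 4; the rule gives -11.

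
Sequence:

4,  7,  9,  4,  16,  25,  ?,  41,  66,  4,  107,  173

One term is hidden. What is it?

The slot pattern repeats as ABB (period 3), so there are 2 interleaved tracks.
Track A is 4, 4, ?, 4, which is the constant sequence 4.
Track B is 7, 9, 16, 25, 41, 66, 107, 173, which is a Fibonacci-like recurrence a_n = a_{n-1} + a_{n-2}.
Track A's pattern makes the blank 4.

4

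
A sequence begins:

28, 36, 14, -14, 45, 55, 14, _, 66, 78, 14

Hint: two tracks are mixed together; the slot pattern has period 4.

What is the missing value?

The slot pattern repeats as AABB (period 4), so there are 2 interleaved tracks.
Track A: 28, 36, 45, 55, 66, 78 (triangular numbers starting at T_7).
Track B: 14, -14, 14, ?, 14 (alternating ±14).
So the missing entry in track B is -14.

-14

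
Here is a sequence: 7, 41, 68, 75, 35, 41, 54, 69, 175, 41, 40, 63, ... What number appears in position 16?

57

Split by position mod 4: positions 1, 5, 9, … form one track, and each other residue class forms its own.
Stream A = 7, 35, 175: geometric, ×5 each step.
Stream B = 41, 41, 41: always 41.
Stream C = 68, 54, 40: arithmetic, step −14.
Stream D = 75, 69, 63: linear: a_n = 81 − 6·n.
Position 16 → stream D, term 4 = 57.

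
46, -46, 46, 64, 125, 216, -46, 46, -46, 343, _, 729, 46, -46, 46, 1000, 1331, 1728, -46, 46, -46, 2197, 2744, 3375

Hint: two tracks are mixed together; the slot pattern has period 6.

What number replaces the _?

Reading positions in blocks of 6 reveals the pattern AAABBB — 2 tracks woven together.
Stream A: 46, -46, 46, -46, 46, -46, 46, -46, 46, -46, 46, -46 — alternating ±46.
Stream B: 64, 125, 216, 343, ?, 729, 1000, 1331, 1728, 2197, 2744, 3375 — consecutive cubes n³ from n = 4.
So the missing entry in stream B is 512.

512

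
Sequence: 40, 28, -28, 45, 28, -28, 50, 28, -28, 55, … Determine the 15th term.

-28

Reading positions in blocks of 3 reveals the pattern ABB — 2 tracks woven together.
Subsequence A = 40, 45, 50, 55: adding 5 each time.
Subsequence B = 28, -28, 28, -28, 28, -28: alternating ±28.
Position 15 → subsequence B, term 10 = -28.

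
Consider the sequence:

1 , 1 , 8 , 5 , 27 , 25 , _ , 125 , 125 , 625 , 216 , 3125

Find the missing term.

Taking every 2nd term gives 2 separate tracks.
Track A = 1, 8, 27, ?, 125, 216: perfect cubes starting at 1³.
Track B = 1, 5, 25, 125, 625, 3125: powers of 5.
Track A's pattern makes the blank 64.

64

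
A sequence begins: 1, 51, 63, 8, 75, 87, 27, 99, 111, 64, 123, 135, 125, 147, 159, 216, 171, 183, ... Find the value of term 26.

The slot pattern repeats as ABB (period 3), so there are 2 interleaved tracks.
Subsequence A: 1, 8, 27, 64, 125, 216. Perfect cubes starting at 1³.
Subsequence B: 51, 63, 75, 87, 99, 111, 123, 135, 147, 159, 171, 183. Arithmetic with common difference +12.
Position 26 → subsequence B, term 17 = 243.

243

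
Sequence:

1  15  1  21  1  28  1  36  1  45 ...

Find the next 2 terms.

1, 55

Taking every 2nd term gives 2 separate tracks.
Track A is 1, 1, 1, 1, 1, which is constant 1.
Track B is 15, 21, 28, 36, 45, which is triangular numbers starting at T_5.
Position 11 falls in track A as its term 6, giving 1.
The 12th slot belongs to track B; its 6th term is 55.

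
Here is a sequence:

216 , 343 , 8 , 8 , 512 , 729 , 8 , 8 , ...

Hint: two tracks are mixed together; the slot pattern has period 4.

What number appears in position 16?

Positions follow the repeating pattern AABB; grouping by letter gives 2 tracks.
Track A: 216, 343, 512, 729 (perfect cubes starting at 6³).
Track B: 8, 8, 8, 8 (constant 8).
The 16th slot belongs to track B; its 8th term is 8.

8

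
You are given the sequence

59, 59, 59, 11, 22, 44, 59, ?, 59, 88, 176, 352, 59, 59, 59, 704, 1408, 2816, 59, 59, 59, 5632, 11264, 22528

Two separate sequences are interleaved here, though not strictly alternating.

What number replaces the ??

The slot pattern repeats as AAABBB (period 6), so there are 2 interleaved tracks.
Subsequence A: 59, 59, 59, 59, ?, 59, 59, 59, 59, 59, 59, 59. Constant 59.
Subsequence B: 11, 22, 44, 88, 176, 352, 704, 1408, 2816, 5632, 11264, 22528. A geometric progression (common ratio 2).
The gap is subsequence A's term 5; the rule gives 59.

59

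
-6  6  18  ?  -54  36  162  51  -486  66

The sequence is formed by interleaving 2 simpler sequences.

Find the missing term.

The terms cycle through 2 interleaved subsequences.
Subsequence A = -6, 18, -54, 162, -486: geometric, ×-3 each step.
Subsequence B = 6, ?, 36, 51, 66: arithmetic, step +15.
The gap is subsequence B's term 2; the rule gives 21.

21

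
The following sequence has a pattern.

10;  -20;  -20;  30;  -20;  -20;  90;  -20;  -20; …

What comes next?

270

Reading positions in blocks of 3 reveals the pattern ABB — 2 tracks woven together.
Track A = 10, 30, 90: geometric, ×3 each step.
Track B = -20, -20, -20, -20, -20, -20: the constant sequence -20.
Position 10 falls in track A as its term 4, giving 270.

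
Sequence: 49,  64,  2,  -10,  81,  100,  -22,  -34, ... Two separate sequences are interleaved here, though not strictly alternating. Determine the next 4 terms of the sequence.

121, 144, -46, -58

Reading positions in blocks of 4 reveals the pattern AABB — 2 tracks woven together.
Track A: 49, 64, 81, 100 (perfect squares starting at 7²).
Track B: 2, -10, -22, -34 (arithmetic, step −12).
The 9th slot belongs to track A; its 5th term is 121.
Position 10 falls in track A as its term 6, giving 144.
The 11th slot belongs to track B; its 5th term is -46.
Term 12 comes from track B (its 6th entry): -58.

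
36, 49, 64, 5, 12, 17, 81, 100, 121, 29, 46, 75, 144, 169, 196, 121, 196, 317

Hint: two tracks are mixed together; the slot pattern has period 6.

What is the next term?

225

Reading positions in blocks of 6 reveals the pattern AAABBB — 2 tracks woven together.
Track A = 36, 49, 64, 81, 100, 121, 144, 169, 196: consecutive squares n² from n = 6.
Track B = 5, 12, 17, 29, 46, 75, 121, 196, 317: a Fibonacci-like recurrence a_n = a_{n-1} + a_{n-2}.
The 19th slot belongs to track A; its 10th term is 225.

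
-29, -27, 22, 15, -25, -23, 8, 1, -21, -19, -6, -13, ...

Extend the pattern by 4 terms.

The slot pattern repeats as AABB (period 4), so there are 2 interleaved tracks.
Subsequence A is -29, -27, -25, -23, -21, -19, which is adding 2 each time.
Subsequence B is 22, 15, 8, 1, -6, -13, which is arithmetic with common difference −7.
Term 13 comes from subsequence A (its 7th entry): -17.
Term 14 comes from subsequence A (its 8th entry): -15.
Position 15 → subsequence B, term 7 = -20.
Position 16 falls in subsequence B as its term 8, giving -27.

-17, -15, -20, -27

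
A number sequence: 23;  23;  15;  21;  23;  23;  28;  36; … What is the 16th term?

78

The slot pattern repeats as AABB (period 4), so there are 2 interleaved tracks.
Stream A is 23, 23, 23, 23, which is the constant sequence 23.
Stream B is 15, 21, 28, 36, which is triangular numbers starting at T_5.
Position 16 → stream B, term 8 = 78.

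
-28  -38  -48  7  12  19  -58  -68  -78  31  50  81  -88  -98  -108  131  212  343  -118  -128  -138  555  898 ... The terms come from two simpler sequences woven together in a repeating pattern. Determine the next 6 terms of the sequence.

1453, -148, -158, -168, 2351, 3804

Positions follow the repeating pattern AAABBB; grouping by letter gives 2 tracks.
Track A: -28, -38, -48, -58, -68, -78, -88, -98, -108, -118, -128, -138. Linear: a_n = -18 − 10·n.
Track B: 7, 12, 19, 31, 50, 81, 131, 212, 343, 555, 898. A Fibonacci-like recurrence a_n = a_{n-1} + a_{n-2}.
Position 24 → track B, term 12 = 1453.
Term 25 comes from track A (its 13th entry): -148.
Term 26 comes from track A (its 14th entry): -158.
Position 27 falls in track A as its term 15, giving -168.
Position 28 falls in track B as its term 13, giving 2351.
The 29th slot belongs to track B; its 14th term is 3804.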